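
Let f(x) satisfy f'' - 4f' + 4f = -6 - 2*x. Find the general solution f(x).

Characteristic equation r² - 4r + 4 = 0 has discriminant (-4)² - 4·(4) = 0, so r = 2 is a repeated root.
Hence f_h = (C1 + C2*x)*exp(2*x).
For the particular solution try f_p = A0 + A1*x. Substituting and matching coefficients of each power of x gives A0 = -2, A1 = -1/2, so f_p = -2 - x/2.

f = -2 - x/2 + C1*exp(2*x) + C2*x*exp(2*x)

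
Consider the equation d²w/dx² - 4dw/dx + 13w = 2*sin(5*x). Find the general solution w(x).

Characteristic equation r² - 4r + 13 = 0 has discriminant (-4)² - 4·(13) = -36 < 0, so r = 2 ± 3i.
Hence w_h = C1*cos(3*x)*exp(2*x) + C2*exp(2*x)*sin(3*x).
Try w_p = A*cos(5*x) + B*sin(5*x). Substituting and equating the coefficients of cos(5x) and sin(5x) gives A = 5/68, B = -3/68, so w_p = -3*sin(5*x)/68 + 5*cos(5*x)/68.

w = -3*sin(5*x)/68 + 5*cos(5*x)/68 + C1*cos(3*x)*exp(2*x) + C2*exp(2*x)*sin(3*x)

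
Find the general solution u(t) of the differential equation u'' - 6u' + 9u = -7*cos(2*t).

Characteristic equation r² - 6r + 9 = 0 has discriminant (-6)² - 4·(9) = 0, so r = 3 is a repeated root.
Hence u_h = (C1 + C2*t)*exp(3*t).
Try u_p = A*cos(2*t) + B*sin(2*t). Substituting and equating the coefficients of cos(2t) and sin(2t) gives A = -35/169, B = 84/169, so u_p = -35*cos(2*t)/169 + 84*sin(2*t)/169.

u = -35*cos(2*t)/169 + 84*sin(2*t)/169 + C1*exp(3*t) + C2*t*exp(3*t)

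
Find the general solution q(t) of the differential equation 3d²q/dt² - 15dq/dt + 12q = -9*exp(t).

Divide through by 3: q'' - 5q' + 4q = -3*exp(t).
Characteristic equation r² - 5r + 4 = 0 factors as (r - 4)(r - 1) = 0, so r = 4, 1.
Hence q_h = C1*exp(4*t) + C2*exp(t).
Since exp(t) solves the homogeneous equation (r = 1 is a root of multiplicity 1), multiply the trial by t. Try q_p = A*t*exp(t). Substituting into the equation and dividing by exp(t) gives A = 1, so q_p = t*exp(t).

q = C1*exp(4*t) + C2*exp(t) + t*exp(t)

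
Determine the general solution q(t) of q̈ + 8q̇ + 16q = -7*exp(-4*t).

q = C1*exp(-4*t) - 7*t**2*exp(-4*t)/2 + C2*t*exp(-4*t)

Characteristic equation r² + 8r + 16 = 0 has discriminant (8)² - 4·(16) = 0, so r = -4 is a repeated root.
Hence q_h = (C1 + C2*t)*exp(-4*t).
Since exp(-4*t) solves the homogeneous equation (r = -4 is a root of multiplicity 2), multiply the trial by t^2. Try q_p = A*t^2*exp(-4*t). Substituting into the equation and dividing by exp(-4*t) gives A = -7/2, so q_p = -7*t^2*exp(-4*t)/2.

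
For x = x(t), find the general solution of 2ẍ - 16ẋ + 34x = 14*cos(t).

Divide through by 2: x'' - 8x' + 17x = 7*cos(t).
Characteristic equation r² - 8r + 17 = 0 has discriminant (-8)² - 4·(17) = -4 < 0, so r = 4 ± i.
Hence x_h = C1*cos(t)*exp(4*t) + C2*exp(4*t)*sin(t).
Try x_p = A*cos(t) + B*sin(t). Substituting and equating the coefficients of cos(t) and sin(t) gives A = 7/20, B = -7/40, so x_p = -7*sin(t)/40 + 7*cos(t)/20.

x = -7*sin(t)/40 + 7*cos(t)/20 + C1*cos(t)*exp(4*t) + C2*exp(4*t)*sin(t)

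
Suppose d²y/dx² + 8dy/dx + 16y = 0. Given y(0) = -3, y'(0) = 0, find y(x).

Characteristic equation r² + 8r + 16 = 0 has discriminant (8)² - 4·(16) = 0, so r = -4 is a repeated root.
Hence y_h = (C1 + C2*x)*exp(-4*x).
Apply the initial conditions: y(0) = C1 = -3 and y'(0) = C2 - 4*C1 = 0. Solving gives C1 = -3, C2 = -12.

y = -3*exp(-4*x) - 12*x*exp(-4*x)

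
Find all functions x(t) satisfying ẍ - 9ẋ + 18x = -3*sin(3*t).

Characteristic equation r² - 9r + 18 = 0 factors as (r - 6)(r - 3) = 0, so r = 6, 3.
Hence x_h = C1*exp(6*t) + C2*exp(3*t).
Try x_p = A*cos(3*t) + B*sin(3*t). Substituting and equating the coefficients of cos(3t) and sin(3t) gives A = -1/10, B = -1/30, so x_p = -cos(3*t)/10 - sin(3*t)/30.

x = -cos(3*t)/10 - sin(3*t)/30 + C1*exp(6*t) + C2*exp(3*t)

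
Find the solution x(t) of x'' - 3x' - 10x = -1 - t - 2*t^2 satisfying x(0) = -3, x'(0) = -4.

Characteristic equation r² - 3r - 10 = 0 factors as (r - 5)(r + 2) = 0, so r = 5, -2.
Hence x_h = C1*exp(5*t) + C2*exp(-2*t).
For the particular solution try x_p = A0 + A1*t + A2*t^2. Substituting and matching coefficients of each power of t gives A0 = 73/500, A1 = -1/50, A2 = 1/5, so x_p = 73/500 - t/50 + t^2/5.
General solution: x = 73/500 - t/50 + t^2/5 + C1*exp(5*t) + C2*exp(-2*t).
Apply the initial conditions: x(0) = 73/500 + C1 + C2 = -3 and x'(0) = -1/50 - 2*C2 + 5*C1 = -4. Solving gives C1 = -1284/875, C2 = -47/28.

x = 73/500 - 1284*exp(5*t)/875 - 47*exp(-2*t)/28 - t/50 + t**2/5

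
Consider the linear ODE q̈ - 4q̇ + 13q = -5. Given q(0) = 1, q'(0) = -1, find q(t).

q = -5/13 - 49*exp(2*t)*sin(3*t)/39 + 18*cos(3*t)*exp(2*t)/13

Characteristic equation r² - 4r + 13 = 0 has discriminant (-4)² - 4·(13) = -36 < 0, so r = 2 ± 3i.
Hence q_h = C1*cos(3*t)*exp(2*t) + C2*exp(2*t)*sin(3*t).
For the particular solution try q_p = A0. Substituting and matching coefficients of each power of t gives A0 = -5/13, so q_p = -5/13.
General solution: q = -5/13 + C1*cos(3*t)*exp(2*t) + C2*exp(2*t)*sin(3*t).
Apply the initial conditions: q(0) = -5/13 + C1 = 1 and q'(0) = 2*C1 + 3*C2 = -1. Solving gives C1 = 18/13, C2 = -49/39.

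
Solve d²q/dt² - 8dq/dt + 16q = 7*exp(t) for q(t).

q = 7*exp(t)/9 + C1*exp(4*t) + C2*t*exp(4*t)

Characteristic equation r² - 8r + 16 = 0 has discriminant (-8)² - 4·(16) = 0, so r = 4 is a repeated root.
Hence q_h = (C1 + C2*t)*exp(4*t).
Try q_p = A*exp(t). Substituting into the equation and dividing by exp(t) gives A = 7/9, so q_p = 7*exp(t)/9.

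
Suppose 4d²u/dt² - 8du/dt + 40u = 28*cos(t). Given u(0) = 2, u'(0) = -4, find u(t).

u = -14*sin(t)/85 + 63*cos(t)/85 - 433*exp(t)*sin(3*t)/255 + 107*cos(3*t)*exp(t)/85

Divide through by 4: u'' - 2u' + 10u = 7*cos(t).
Characteristic equation r² - 2r + 10 = 0 has discriminant (-2)² - 4·(10) = -36 < 0, so r = 1 ± 3i.
Hence u_h = C1*cos(3*t)*exp(t) + C2*exp(t)*sin(3*t).
Try u_p = A*cos(t) + B*sin(t). Substituting and equating the coefficients of cos(t) and sin(t) gives A = 63/85, B = -14/85, so u_p = -14*sin(t)/85 + 63*cos(t)/85.
General solution: u = -14*sin(t)/85 + 63*cos(t)/85 + C1*cos(3*t)*exp(t) + C2*exp(t)*sin(3*t).
Apply the initial conditions: u(0) = 63/85 + C1 = 2 and u'(0) = -14/85 + C1 + 3*C2 = -4. Solving gives C1 = 107/85, C2 = -433/255.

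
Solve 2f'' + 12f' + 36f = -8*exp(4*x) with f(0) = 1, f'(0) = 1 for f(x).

f = -2*exp(4*x)/29 + 31*cos(3*x)*exp(-3*x)/29 + 130*exp(-3*x)*sin(3*x)/87

Divide through by 2: f'' + 6f' + 18f = -4*exp(4*x).
Characteristic equation r² + 6r + 18 = 0 has discriminant (6)² - 4·(18) = -36 < 0, so r = -3 ± 3i.
Hence f_h = C1*cos(3*x)*exp(-3*x) + C2*exp(-3*x)*sin(3*x).
Try f_p = A*exp(4*x). Substituting into the equation and dividing by exp(4*x) gives A = -2/29, so f_p = -2*exp(4*x)/29.
General solution: f = -2*exp(4*x)/29 + C1*cos(3*x)*exp(-3*x) + C2*exp(-3*x)*sin(3*x).
Apply the initial conditions: f(0) = -2/29 + C1 = 1 and f'(0) = -8/29 - 3*C1 + 3*C2 = 1. Solving gives C1 = 31/29, C2 = 130/87.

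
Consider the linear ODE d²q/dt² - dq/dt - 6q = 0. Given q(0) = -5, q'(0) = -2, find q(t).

q = -13*exp(-2*t)/5 - 12*exp(3*t)/5

Characteristic equation r² - r - 6 = 0 factors as (r - 3)(r + 2) = 0, so r = 3, -2.
Hence q_h = C1*exp(3*t) + C2*exp(-2*t).
Apply the initial conditions: q(0) = C1 + C2 = -5 and q'(0) = -2*C2 + 3*C1 = -2. Solving gives C1 = -12/5, C2 = -13/5.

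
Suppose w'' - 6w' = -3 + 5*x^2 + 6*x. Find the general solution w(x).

Characteristic equation r² - 6r = 0 factors as (r - 6)r = 0, so r = 6, 0.
Hence w_h = C1*exp(6*x) + C2.
Since 0 is a characteristic root (multiplicity 1), multiply the polynomial trial by x: try w_p = x*(A0 + A1*x + A2*x^2). Substituting and matching coefficients of each power of x gives A0 = 31/108, A1 = -23/36, A2 = -5/18, so w_p = -23*x^2/36 - 5*x^3/18 + 31*x/108.

w = C2 - 23*x**2/36 - 5*x**3/18 + 31*x/108 + C1*exp(6*x)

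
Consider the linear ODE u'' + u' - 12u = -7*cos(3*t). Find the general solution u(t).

Characteristic equation r² + r - 12 = 0 factors as (r - 3)(r + 4) = 0, so r = 3, -4.
Hence u_h = C1*exp(3*t) + C2*exp(-4*t).
Try u_p = A*cos(3*t) + B*sin(3*t). Substituting and equating the coefficients of cos(3t) and sin(3t) gives A = 49/150, B = -7/150, so u_p = -7*sin(3*t)/150 + 49*cos(3*t)/150.

u = -7*sin(3*t)/150 + 49*cos(3*t)/150 + C1*exp(3*t) + C2*exp(-4*t)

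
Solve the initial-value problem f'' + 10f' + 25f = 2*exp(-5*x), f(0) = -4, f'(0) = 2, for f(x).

f = -4*exp(-5*x) + x**2*exp(-5*x) - 18*x*exp(-5*x)

Characteristic equation r² + 10r + 25 = 0 has discriminant (10)² - 4·(25) = 0, so r = -5 is a repeated root.
Hence f_h = (C1 + C2*x)*exp(-5*x).
Since exp(-5*x) solves the homogeneous equation (r = -5 is a root of multiplicity 2), multiply the trial by x^2. Try f_p = A*x^2*exp(-5*x). Substituting into the equation and dividing by exp(-5*x) gives A = 1, so f_p = x^2*exp(-5*x).
General solution: f = C1*exp(-5*x) + x^2*exp(-5*x) + C2*x*exp(-5*x).
Apply the initial conditions: f(0) = C1 = -4 and f'(0) = C2 - 5*C1 = 2. Solving gives C1 = -4, C2 = -18.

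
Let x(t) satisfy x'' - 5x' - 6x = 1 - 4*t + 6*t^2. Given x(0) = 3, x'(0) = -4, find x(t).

x = -22/9 - t**2 - 8*exp(6*t)/63 + 7*t/3 + 39*exp(-t)/7

Characteristic equation r² - 5r - 6 = 0 factors as (r + 1)(r - 6) = 0, so r = -1, 6.
Hence x_h = C1*exp(-t) + C2*exp(6*t).
For the particular solution try x_p = A0 + A1*t + A2*t^2. Substituting and matching coefficients of each power of t gives A0 = -22/9, A1 = 7/3, A2 = -1, so x_p = -22/9 - t^2 + 7*t/3.
General solution: x = -22/9 - t^2 + 7*t/3 + C1*exp(-t) + C2*exp(6*t).
Apply the initial conditions: x(0) = -22/9 + C1 + C2 = 3 and x'(0) = 7/3 - C1 + 6*C2 = -4. Solving gives C1 = 39/7, C2 = -8/63.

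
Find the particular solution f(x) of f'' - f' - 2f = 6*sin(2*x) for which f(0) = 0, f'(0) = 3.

Characteristic equation r² - r - 2 = 0 factors as (r + 1)(r - 2) = 0, so r = -1, 2.
Hence f_h = C1*exp(-x) + C2*exp(2*x).
Try f_p = A*cos(2*x) + B*sin(2*x). Substituting and equating the coefficients of cos(2x) and sin(2x) gives A = 3/10, B = -9/10, so f_p = -9*sin(2*x)/10 + 3*cos(2*x)/10.
General solution: f = -9*sin(2*x)/10 + 3*cos(2*x)/10 + C1*exp(-x) + C2*exp(2*x).
Apply the initial conditions: f(0) = 3/10 + C1 + C2 = 0 and f'(0) = -9/5 - C1 + 2*C2 = 3. Solving gives C1 = -9/5, C2 = 3/2.

f = -9*exp(-x)/5 - 9*sin(2*x)/10 + 3*exp(2*x)/2 + 3*cos(2*x)/10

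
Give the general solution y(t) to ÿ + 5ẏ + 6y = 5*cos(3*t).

y = -5*cos(3*t)/78 + 25*sin(3*t)/78 + C1*exp(-3*t) + C2*exp(-2*t)

Characteristic equation r² + 5r + 6 = 0 factors as (r + 3)(r + 2) = 0, so r = -3, -2.
Hence y_h = C1*exp(-3*t) + C2*exp(-2*t).
Try y_p = A*cos(3*t) + B*sin(3*t). Substituting and equating the coefficients of cos(3t) and sin(3t) gives A = -5/78, B = 25/78, so y_p = -5*cos(3*t)/78 + 25*sin(3*t)/78.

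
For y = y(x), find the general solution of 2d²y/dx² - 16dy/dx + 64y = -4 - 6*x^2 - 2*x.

Divide through by 2: y'' - 8y' + 32y = -2 - x - 3*x^2.
Characteristic equation r² - 8r + 32 = 0 has discriminant (-8)² - 4·(32) = -64 < 0, so r = 4 ± 4i.
Hence y_h = C1*cos(4*x)*exp(4*x) + C2*exp(4*x)*sin(4*x).
For the particular solution try y_p = A0 + A1*x + A2*x^2. Substituting and matching coefficients of each power of x gives A0 = -39/512, A1 = -5/64, A2 = -3/32, so y_p = -39/512 - 5*x/64 - 3*x^2/32.

y = -39/512 - 5*x/64 - 3*x**2/32 + C1*cos(4*x)*exp(4*x) + C2*exp(4*x)*sin(4*x)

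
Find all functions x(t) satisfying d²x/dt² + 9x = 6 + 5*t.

Characteristic equation r² + 9 = 0 has discriminant (0)² - 4·(9) = -36 < 0, so r = ± 3i.
Hence x_h = C1*cos(3*t) + C2*sin(3*t).
For the particular solution try x_p = A0 + A1*t. Substituting and matching coefficients of each power of t gives A0 = 2/3, A1 = 5/9, so x_p = 2/3 + 5*t/9.

x = 2/3 + 5*t/9 + C1*cos(3*t) + C2*sin(3*t)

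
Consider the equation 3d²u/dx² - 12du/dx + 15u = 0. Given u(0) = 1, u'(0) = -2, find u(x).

Divide through by 3: u'' - 4u' + 5u = 0.
Characteristic equation r² - 4r + 5 = 0 has discriminant (-4)² - 4·(5) = -4 < 0, so r = 2 ± i.
Hence u_h = C1*cos(x)*exp(2*x) + C2*exp(2*x)*sin(x).
Apply the initial conditions: u(0) = C1 = 1 and u'(0) = C2 + 2*C1 = -2. Solving gives C1 = 1, C2 = -4.

u = cos(x)*exp(2*x) - 4*exp(2*x)*sin(x)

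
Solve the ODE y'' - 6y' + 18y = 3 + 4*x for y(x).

Characteristic equation r² - 6r + 18 = 0 has discriminant (-6)² - 4·(18) = -36 < 0, so r = 3 ± 3i.
Hence y_h = C1*cos(3*x)*exp(3*x) + C2*exp(3*x)*sin(3*x).
For the particular solution try y_p = A0 + A1*x. Substituting and matching coefficients of each power of x gives A0 = 13/54, A1 = 2/9, so y_p = 13/54 + 2*x/9.

y = 13/54 + 2*x/9 + C1*cos(3*x)*exp(3*x) + C2*exp(3*x)*sin(3*x)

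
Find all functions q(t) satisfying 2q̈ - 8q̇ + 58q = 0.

q = C1*cos(5*t)*exp(2*t) + C2*exp(2*t)*sin(5*t)

Divide through by 2: q'' - 4q' + 29q = 0.
Characteristic equation r² - 4r + 29 = 0 has discriminant (-4)² - 4·(29) = -100 < 0, so r = 2 ± 5i.
Hence q_h = C1*cos(5*t)*exp(2*t) + C2*exp(2*t)*sin(5*t).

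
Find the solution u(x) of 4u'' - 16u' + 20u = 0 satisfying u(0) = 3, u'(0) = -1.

u = -7*exp(2*x)*sin(x) + 3*cos(x)*exp(2*x)

Divide through by 4: u'' - 4u' + 5u = 0.
Characteristic equation r² - 4r + 5 = 0 has discriminant (-4)² - 4·(5) = -4 < 0, so r = 2 ± i.
Hence u_h = C1*cos(x)*exp(2*x) + C2*exp(2*x)*sin(x).
Apply the initial conditions: u(0) = C1 = 3 and u'(0) = C2 + 2*C1 = -1. Solving gives C1 = 3, C2 = -7.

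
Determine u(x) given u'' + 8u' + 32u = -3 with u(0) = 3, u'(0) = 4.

u = -3/32 + 99*cos(4*x)*exp(-4*x)/32 + 131*exp(-4*x)*sin(4*x)/32

Characteristic equation r² + 8r + 32 = 0 has discriminant (8)² - 4·(32) = -64 < 0, so r = -4 ± 4i.
Hence u_h = C1*cos(4*x)*exp(-4*x) + C2*exp(-4*x)*sin(4*x).
For the particular solution try u_p = A0. Substituting and matching coefficients of each power of x gives A0 = -3/32, so u_p = -3/32.
General solution: u = -3/32 + C1*cos(4*x)*exp(-4*x) + C2*exp(-4*x)*sin(4*x).
Apply the initial conditions: u(0) = -3/32 + C1 = 3 and u'(0) = -4*C1 + 4*C2 = 4. Solving gives C1 = 99/32, C2 = 131/32.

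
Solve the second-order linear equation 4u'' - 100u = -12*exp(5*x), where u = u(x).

u = C1*exp(5*x) + C2*exp(-5*x) - 3*x*exp(5*x)/10

Divide through by 4: u'' - 25u = -3*exp(5*x).
Characteristic equation r² - 25 = 0 factors as (r - 5)(r + 5) = 0, so r = 5, -5.
Hence u_h = C1*exp(5*x) + C2*exp(-5*x).
Since exp(5*x) solves the homogeneous equation (r = 5 is a root of multiplicity 1), multiply the trial by x. Try u_p = A*x*exp(5*x). Substituting into the equation and dividing by exp(5*x) gives A = -3/10, so u_p = -3*x*exp(5*x)/10.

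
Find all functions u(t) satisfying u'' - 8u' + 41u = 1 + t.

Characteristic equation r² - 8r + 41 = 0 has discriminant (-8)² - 4·(41) = -100 < 0, so r = 4 ± 5i.
Hence u_h = C1*cos(5*t)*exp(4*t) + C2*exp(4*t)*sin(5*t).
For the particular solution try u_p = A0 + A1*t. Substituting and matching coefficients of each power of t gives A0 = 49/1681, A1 = 1/41, so u_p = 49/1681 + t/41.

u = 49/1681 + t/41 + C1*cos(5*t)*exp(4*t) + C2*exp(4*t)*sin(5*t)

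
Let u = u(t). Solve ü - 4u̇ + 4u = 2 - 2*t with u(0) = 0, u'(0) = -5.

u = -t/2 - 9*t*exp(2*t)/2

Characteristic equation r² - 4r + 4 = 0 has discriminant (-4)² - 4·(4) = 0, so r = 2 is a repeated root.
Hence u_h = (C1 + C2*t)*exp(2*t).
For the particular solution try u_p = A0 + A1*t. Substituting and matching coefficients of each power of t gives A0 = 0, A1 = -1/2, so u_p = -t/2.
General solution: u = -t/2 + C1*exp(2*t) + C2*t*exp(2*t).
Apply the initial conditions: u(0) = C1 = 0 and u'(0) = -1/2 + C2 + 2*C1 = -5. Solving gives C1 = 0, C2 = -9/2.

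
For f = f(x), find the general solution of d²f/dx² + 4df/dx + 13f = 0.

Characteristic equation r² + 4r + 13 = 0 has discriminant (4)² - 4·(13) = -36 < 0, so r = -2 ± 3i.
Hence f_h = C1*cos(3*x)*exp(-2*x) + C2*exp(-2*x)*sin(3*x).

f = C1*cos(3*x)*exp(-2*x) + C2*exp(-2*x)*sin(3*x)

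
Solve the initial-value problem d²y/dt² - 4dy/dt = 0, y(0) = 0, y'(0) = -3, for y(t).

y = 3/4 - 3*exp(4*t)/4

Characteristic equation r² - 4r = 0 factors as (r - 4)r = 0, so r = 4, 0.
Hence y_h = C1*exp(4*t) + C2.
Apply the initial conditions: y(0) = C1 + C2 = 0 and y'(0) = 4*C1 = -3. Solving gives C1 = -3/4, C2 = 3/4.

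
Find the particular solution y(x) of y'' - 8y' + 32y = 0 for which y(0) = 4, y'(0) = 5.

Characteristic equation r² - 8r + 32 = 0 has discriminant (-8)² - 4·(32) = -64 < 0, so r = 4 ± 4i.
Hence y_h = C1*cos(4*x)*exp(4*x) + C2*exp(4*x)*sin(4*x).
Apply the initial conditions: y(0) = C1 = 4 and y'(0) = 4*C1 + 4*C2 = 5. Solving gives C1 = 4, C2 = -11/4.

y = 4*cos(4*x)*exp(4*x) - 11*exp(4*x)*sin(4*x)/4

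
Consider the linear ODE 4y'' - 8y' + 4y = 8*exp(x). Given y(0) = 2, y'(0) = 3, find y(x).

y = 2*exp(x) + x*exp(x) + x**2*exp(x)

Divide through by 4: y'' - 2y' + y = 2*exp(x).
Characteristic equation r² - 2r + 1 = 0 has discriminant (-2)² - 4·(1) = 0, so r = 1 is a repeated root.
Hence y_h = (C1 + C2*x)*exp(x).
Since exp(x) solves the homogeneous equation (r = 1 is a root of multiplicity 2), multiply the trial by x^2. Try y_p = A*x^2*exp(x). Substituting into the equation and dividing by exp(x) gives A = 1, so y_p = x^2*exp(x).
General solution: y = C1*exp(x) + x^2*exp(x) + C2*x*exp(x).
Apply the initial conditions: y(0) = C1 = 2 and y'(0) = C1 + C2 = 3. Solving gives C1 = 2, C2 = 1.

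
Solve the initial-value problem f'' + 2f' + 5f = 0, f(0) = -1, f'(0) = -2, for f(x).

Characteristic equation r² + 2r + 5 = 0 has discriminant (2)² - 4·(5) = -16 < 0, so r = -1 ± 2i.
Hence f_h = C1*cos(2*x)*exp(-x) + C2*exp(-x)*sin(2*x).
Apply the initial conditions: f(0) = C1 = -1 and f'(0) = -C1 + 2*C2 = -2. Solving gives C1 = -1, C2 = -3/2.

f = -cos(2*x)*exp(-x) - 3*exp(-x)*sin(2*x)/2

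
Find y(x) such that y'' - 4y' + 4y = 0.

Characteristic equation r² - 4r + 4 = 0 has discriminant (-4)² - 4·(4) = 0, so r = 2 is a repeated root.
Hence y_h = (C1 + C2*x)*exp(2*x).

y = C1*exp(2*x) + C2*x*exp(2*x)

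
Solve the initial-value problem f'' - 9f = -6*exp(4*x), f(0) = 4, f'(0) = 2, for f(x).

Characteristic equation r² - 9 = 0 factors as (r + 3)(r - 3) = 0, so r = -3, 3.
Hence f_h = C1*exp(-3*x) + C2*exp(3*x).
Try f_p = A*exp(4*x). Substituting into the equation and dividing by exp(4*x) gives A = -6/7, so f_p = -6*exp(4*x)/7.
General solution: f = -6*exp(4*x)/7 + C1*exp(-3*x) + C2*exp(3*x).
Apply the initial conditions: f(0) = -6/7 + C1 + C2 = 4 and f'(0) = -24/7 - 3*C1 + 3*C2 = 2. Solving gives C1 = 32/21, C2 = 10/3.

f = -6*exp(4*x)/7 + 10*exp(3*x)/3 + 32*exp(-3*x)/21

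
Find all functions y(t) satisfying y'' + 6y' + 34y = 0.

y = C1*cos(5*t)*exp(-3*t) + C2*exp(-3*t)*sin(5*t)

Characteristic equation r² + 6r + 34 = 0 has discriminant (6)² - 4·(34) = -100 < 0, so r = -3 ± 5i.
Hence y_h = C1*cos(5*t)*exp(-3*t) + C2*exp(-3*t)*sin(5*t).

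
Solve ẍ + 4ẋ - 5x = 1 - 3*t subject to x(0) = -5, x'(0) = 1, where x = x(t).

x = 7/25 - 71*exp(-5*t)/75 - 13*exp(t)/3 + 3*t/5

Characteristic equation r² + 4r - 5 = 0 factors as (r + 5)(r - 1) = 0, so r = -5, 1.
Hence x_h = C1*exp(-5*t) + C2*exp(t).
For the particular solution try x_p = A0 + A1*t. Substituting and matching coefficients of each power of t gives A0 = 7/25, A1 = 3/5, so x_p = 7/25 + 3*t/5.
General solution: x = 7/25 + 3*t/5 + C1*exp(-5*t) + C2*exp(t).
Apply the initial conditions: x(0) = 7/25 + C1 + C2 = -5 and x'(0) = 3/5 + C2 - 5*C1 = 1. Solving gives C1 = -71/75, C2 = -13/3.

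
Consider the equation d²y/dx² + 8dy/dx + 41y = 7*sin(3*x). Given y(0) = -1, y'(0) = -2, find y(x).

y = -21*cos(3*x)/200 + 7*sin(3*x)/50 - 179*cos(5*x)*exp(-4*x)/200 - 6*exp(-4*x)*sin(5*x)/5

Characteristic equation r² + 8r + 41 = 0 has discriminant (8)² - 4·(41) = -100 < 0, so r = -4 ± 5i.
Hence y_h = C1*cos(5*x)*exp(-4*x) + C2*exp(-4*x)*sin(5*x).
Try y_p = A*cos(3*x) + B*sin(3*x). Substituting and equating the coefficients of cos(3x) and sin(3x) gives A = -21/200, B = 7/50, so y_p = -21*cos(3*x)/200 + 7*sin(3*x)/50.
General solution: y = -21*cos(3*x)/200 + 7*sin(3*x)/50 + C1*cos(5*x)*exp(-4*x) + C2*exp(-4*x)*sin(5*x).
Apply the initial conditions: y(0) = -21/200 + C1 = -1 and y'(0) = 21/50 - 4*C1 + 5*C2 = -2. Solving gives C1 = -179/200, C2 = -6/5.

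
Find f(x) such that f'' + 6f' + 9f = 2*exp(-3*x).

f = C1*exp(-3*x) + x**2*exp(-3*x) + C2*x*exp(-3*x)

Characteristic equation r² + 6r + 9 = 0 has discriminant (6)² - 4·(9) = 0, so r = -3 is a repeated root.
Hence f_h = (C1 + C2*x)*exp(-3*x).
Since exp(-3*x) solves the homogeneous equation (r = -3 is a root of multiplicity 2), multiply the trial by x^2. Try f_p = A*x^2*exp(-3*x). Substituting into the equation and dividing by exp(-3*x) gives A = 1, so f_p = x^2*exp(-3*x).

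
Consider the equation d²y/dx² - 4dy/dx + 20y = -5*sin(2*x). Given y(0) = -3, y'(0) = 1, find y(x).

Characteristic equation r² - 4r + 20 = 0 has discriminant (-4)² - 4·(20) = -64 < 0, so r = 2 ± 4i.
Hence y_h = C1*cos(4*x)*exp(2*x) + C2*exp(2*x)*sin(4*x).
Try y_p = A*cos(2*x) + B*sin(2*x). Substituting and equating the coefficients of cos(2x) and sin(2x) gives A = -1/8, B = -1/4, so y_p = -sin(2*x)/4 - cos(2*x)/8.
General solution: y = -sin(2*x)/4 - cos(2*x)/8 + C1*cos(4*x)*exp(2*x) + C2*exp(2*x)*sin(4*x).
Apply the initial conditions: y(0) = -1/8 + C1 = -3 and y'(0) = -1/2 + 2*C1 + 4*C2 = 1. Solving gives C1 = -23/8, C2 = 29/16.

y = -sin(2*x)/4 - cos(2*x)/8 - 23*cos(4*x)*exp(2*x)/8 + 29*exp(2*x)*sin(4*x)/16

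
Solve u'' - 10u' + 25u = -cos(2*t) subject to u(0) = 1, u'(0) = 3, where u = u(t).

u = -21*cos(2*t)/841 + 20*sin(2*t)/841 + 862*exp(5*t)/841 - 63*t*exp(5*t)/29

Characteristic equation r² - 10r + 25 = 0 has discriminant (-10)² - 4·(25) = 0, so r = 5 is a repeated root.
Hence u_h = (C1 + C2*t)*exp(5*t).
Try u_p = A*cos(2*t) + B*sin(2*t). Substituting and equating the coefficients of cos(2t) and sin(2t) gives A = -21/841, B = 20/841, so u_p = -21*cos(2*t)/841 + 20*sin(2*t)/841.
General solution: u = -21*cos(2*t)/841 + 20*sin(2*t)/841 + C1*exp(5*t) + C2*t*exp(5*t).
Apply the initial conditions: u(0) = -21/841 + C1 = 1 and u'(0) = 40/841 + C2 + 5*C1 = 3. Solving gives C1 = 862/841, C2 = -63/29.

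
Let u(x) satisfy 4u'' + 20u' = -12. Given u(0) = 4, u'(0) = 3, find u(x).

Divide through by 4: u'' + 5u' = -3.
Characteristic equation r² + 5r = 0 factors as (r + 5)r = 0, so r = -5, 0.
Hence u_h = C1*exp(-5*x) + C2.
Since 0 is a characteristic root (multiplicity 1), multiply the polynomial trial by x: try u_p = A0*x. Substituting and matching coefficients of each power of x gives A0 = -3/5, so u_p = -3*x/5.
General solution: u = C2 - 3*x/5 + C1*exp(-5*x).
Apply the initial conditions: u(0) = C1 + C2 = 4 and u'(0) = -3/5 - 5*C1 = 3. Solving gives C1 = -18/25, C2 = 118/25.

u = 118/25 - 18*exp(-5*x)/25 - 3*x/5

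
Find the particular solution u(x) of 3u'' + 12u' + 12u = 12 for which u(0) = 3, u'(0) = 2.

Divide through by 3: u'' + 4u' + 4u = 4.
Characteristic equation r² + 4r + 4 = 0 has discriminant (4)² - 4·(4) = 0, so r = -2 is a repeated root.
Hence u_h = (C1 + C2*x)*exp(-2*x).
For the particular solution try u_p = A0. Substituting and matching coefficients of each power of x gives A0 = 1, so u_p = 1.
General solution: u = 1 + C1*exp(-2*x) + C2*x*exp(-2*x).
Apply the initial conditions: u(0) = 1 + C1 = 3 and u'(0) = C2 - 2*C1 = 2. Solving gives C1 = 2, C2 = 6.

u = 1 + 2*exp(-2*x) + 6*x*exp(-2*x)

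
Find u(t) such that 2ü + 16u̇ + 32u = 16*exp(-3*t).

u = 8*exp(-3*t) + C1*exp(-4*t) + C2*t*exp(-4*t)

Divide through by 2: u'' + 8u' + 16u = 8*exp(-3*t).
Characteristic equation r² + 8r + 16 = 0 has discriminant (8)² - 4·(16) = 0, so r = -4 is a repeated root.
Hence u_h = (C1 + C2*t)*exp(-4*t).
Try u_p = A*exp(-3*t). Substituting into the equation and dividing by exp(-3*t) gives A = 8, so u_p = 8*exp(-3*t).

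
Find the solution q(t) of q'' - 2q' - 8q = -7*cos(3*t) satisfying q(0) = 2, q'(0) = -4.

q = -14*exp(4*t)/75 + 42*sin(3*t)/325 + 71*exp(-2*t)/39 + 119*cos(3*t)/325

Characteristic equation r² - 2r - 8 = 0 factors as (r - 4)(r + 2) = 0, so r = 4, -2.
Hence q_h = C1*exp(4*t) + C2*exp(-2*t).
Try q_p = A*cos(3*t) + B*sin(3*t). Substituting and equating the coefficients of cos(3t) and sin(3t) gives A = 119/325, B = 42/325, so q_p = 42*sin(3*t)/325 + 119*cos(3*t)/325.
General solution: q = 42*sin(3*t)/325 + 119*cos(3*t)/325 + C1*exp(4*t) + C2*exp(-2*t).
Apply the initial conditions: q(0) = 119/325 + C1 + C2 = 2 and q'(0) = 126/325 - 2*C2 + 4*C1 = -4. Solving gives C1 = -14/75, C2 = 71/39.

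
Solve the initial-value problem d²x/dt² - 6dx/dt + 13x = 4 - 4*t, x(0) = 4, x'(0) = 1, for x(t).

x = 28/169 - 4*t/13 - 1723*exp(3*t)*sin(2*t)/338 + 648*cos(2*t)*exp(3*t)/169

Characteristic equation r² - 6r + 13 = 0 has discriminant (-6)² - 4·(13) = -16 < 0, so r = 3 ± 2i.
Hence x_h = C1*cos(2*t)*exp(3*t) + C2*exp(3*t)*sin(2*t).
For the particular solution try x_p = A0 + A1*t. Substituting and matching coefficients of each power of t gives A0 = 28/169, A1 = -4/13, so x_p = 28/169 - 4*t/13.
General solution: x = 28/169 - 4*t/13 + C1*cos(2*t)*exp(3*t) + C2*exp(3*t)*sin(2*t).
Apply the initial conditions: x(0) = 28/169 + C1 = 4 and x'(0) = -4/13 + 2*C2 + 3*C1 = 1. Solving gives C1 = 648/169, C2 = -1723/338.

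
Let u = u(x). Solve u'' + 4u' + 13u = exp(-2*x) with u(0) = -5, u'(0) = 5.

Characteristic equation r² + 4r + 13 = 0 has discriminant (4)² - 4·(13) = -36 < 0, so r = -2 ± 3i.
Hence u_h = C1*cos(3*x)*exp(-2*x) + C2*exp(-2*x)*sin(3*x).
Try u_p = A*exp(-2*x). Substituting into the equation and dividing by exp(-2*x) gives A = 1/9, so u_p = exp(-2*x)/9.
General solution: u = exp(-2*x)/9 + C1*cos(3*x)*exp(-2*x) + C2*exp(-2*x)*sin(3*x).
Apply the initial conditions: u(0) = 1/9 + C1 = -5 and u'(0) = -2/9 - 2*C1 + 3*C2 = 5. Solving gives C1 = -46/9, C2 = -5/3.

u = exp(-2*x)/9 - 46*cos(3*x)*exp(-2*x)/9 - 5*exp(-2*x)*sin(3*x)/3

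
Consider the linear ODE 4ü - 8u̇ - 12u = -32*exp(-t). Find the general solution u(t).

Divide through by 4: u'' - 2u' - 3u = -8*exp(-t).
Characteristic equation r² - 2r - 3 = 0 factors as (r + 1)(r - 3) = 0, so r = -1, 3.
Hence u_h = C1*exp(-t) + C2*exp(3*t).
Since exp(-t) solves the homogeneous equation (r = -1 is a root of multiplicity 1), multiply the trial by t. Try u_p = A*t*exp(-t). Substituting into the equation and dividing by exp(-t) gives A = 2, so u_p = 2*t*exp(-t).

u = C1*exp(-t) + C2*exp(3*t) + 2*t*exp(-t)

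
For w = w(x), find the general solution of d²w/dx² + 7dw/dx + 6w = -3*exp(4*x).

Characteristic equation r² + 7r + 6 = 0 factors as (r + 1)(r + 6) = 0, so r = -1, -6.
Hence w_h = C1*exp(-x) + C2*exp(-6*x).
Try w_p = A*exp(4*x). Substituting into the equation and dividing by exp(4*x) gives A = -3/50, so w_p = -3*exp(4*x)/50.

w = -3*exp(4*x)/50 + C1*exp(-x) + C2*exp(-6*x)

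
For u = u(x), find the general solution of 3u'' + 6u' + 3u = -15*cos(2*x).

Divide through by 3: u'' + 2u' + u = -5*cos(2*x).
Characteristic equation r² + 2r + 1 = 0 has discriminant (2)² - 4·(1) = 0, so r = -1 is a repeated root.
Hence u_h = (C1 + C2*x)*exp(-x).
Try u_p = A*cos(2*x) + B*sin(2*x). Substituting and equating the coefficients of cos(2x) and sin(2x) gives A = 3/5, B = -4/5, so u_p = -4*sin(2*x)/5 + 3*cos(2*x)/5.

u = -4*sin(2*x)/5 + 3*cos(2*x)/5 + C1*exp(-x) + C2*x*exp(-x)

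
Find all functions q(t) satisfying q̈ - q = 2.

Characteristic equation r² - 1 = 0 factors as (r - 1)(r + 1) = 0, so r = 1, -1.
Hence q_h = C1*exp(t) + C2*exp(-t).
For the particular solution try q_p = A0. Substituting and matching coefficients of each power of t gives A0 = -2, so q_p = -2.

q = -2 + C1*exp(t) + C2*exp(-t)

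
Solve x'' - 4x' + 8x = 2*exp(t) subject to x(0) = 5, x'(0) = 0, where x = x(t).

x = 2*exp(t)/5 - 24*exp(2*t)*sin(2*t)/5 + 23*cos(2*t)*exp(2*t)/5

Characteristic equation r² - 4r + 8 = 0 has discriminant (-4)² - 4·(8) = -16 < 0, so r = 2 ± 2i.
Hence x_h = C1*cos(2*t)*exp(2*t) + C2*exp(2*t)*sin(2*t).
Try x_p = A*exp(t). Substituting into the equation and dividing by exp(t) gives A = 2/5, so x_p = 2*exp(t)/5.
General solution: x = 2*exp(t)/5 + C1*cos(2*t)*exp(2*t) + C2*exp(2*t)*sin(2*t).
Apply the initial conditions: x(0) = 2/5 + C1 = 5 and x'(0) = 2/5 + 2*C1 + 2*C2 = 0. Solving gives C1 = 23/5, C2 = -24/5.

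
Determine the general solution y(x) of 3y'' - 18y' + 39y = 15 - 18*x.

y = 29/169 - 6*x/13 + C1*cos(2*x)*exp(3*x) + C2*exp(3*x)*sin(2*x)

Divide through by 3: y'' - 6y' + 13y = 5 - 6*x.
Characteristic equation r² - 6r + 13 = 0 has discriminant (-6)² - 4·(13) = -16 < 0, so r = 3 ± 2i.
Hence y_h = C1*cos(2*x)*exp(3*x) + C2*exp(3*x)*sin(2*x).
For the particular solution try y_p = A0 + A1*x. Substituting and matching coefficients of each power of x gives A0 = 29/169, A1 = -6/13, so y_p = 29/169 - 6*x/13.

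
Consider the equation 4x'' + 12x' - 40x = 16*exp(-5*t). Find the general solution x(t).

x = C1*exp(2*t) + C2*exp(-5*t) - 4*t*exp(-5*t)/7

Divide through by 4: x'' + 3x' - 10x = 4*exp(-5*t).
Characteristic equation r² + 3r - 10 = 0 factors as (r - 2)(r + 5) = 0, so r = 2, -5.
Hence x_h = C1*exp(2*t) + C2*exp(-5*t).
Since exp(-5*t) solves the homogeneous equation (r = -5 is a root of multiplicity 1), multiply the trial by t. Try x_p = A*t*exp(-5*t). Substituting into the equation and dividing by exp(-5*t) gives A = -4/7, so x_p = -4*t*exp(-5*t)/7.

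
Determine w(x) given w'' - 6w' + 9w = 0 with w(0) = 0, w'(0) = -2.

w = -2*x*exp(3*x)

Characteristic equation r² - 6r + 9 = 0 has discriminant (-6)² - 4·(9) = 0, so r = 3 is a repeated root.
Hence w_h = (C1 + C2*x)*exp(3*x).
Apply the initial conditions: w(0) = C1 = 0 and w'(0) = C2 + 3*C1 = -2. Solving gives C1 = 0, C2 = -2.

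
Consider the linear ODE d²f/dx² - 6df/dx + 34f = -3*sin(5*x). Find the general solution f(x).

f = -10*cos(5*x)/109 - 3*sin(5*x)/109 + C1*cos(5*x)*exp(3*x) + C2*exp(3*x)*sin(5*x)

Characteristic equation r² - 6r + 34 = 0 has discriminant (-6)² - 4·(34) = -100 < 0, so r = 3 ± 5i.
Hence f_h = C1*cos(5*x)*exp(3*x) + C2*exp(3*x)*sin(5*x).
Try f_p = A*cos(5*x) + B*sin(5*x). Substituting and equating the coefficients of cos(5x) and sin(5x) gives A = -10/109, B = -3/109, so f_p = -10*cos(5*x)/109 - 3*sin(5*x)/109.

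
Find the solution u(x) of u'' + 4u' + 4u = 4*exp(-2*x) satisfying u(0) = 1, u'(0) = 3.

Characteristic equation r² + 4r + 4 = 0 has discriminant (4)² - 4·(4) = 0, so r = -2 is a repeated root.
Hence u_h = (C1 + C2*x)*exp(-2*x).
Since exp(-2*x) solves the homogeneous equation (r = -2 is a root of multiplicity 2), multiply the trial by x^2. Try u_p = A*x^2*exp(-2*x). Substituting into the equation and dividing by exp(-2*x) gives A = 2, so u_p = 2*x^2*exp(-2*x).
General solution: u = C1*exp(-2*x) + 2*x^2*exp(-2*x) + C2*x*exp(-2*x).
Apply the initial conditions: u(0) = C1 = 1 and u'(0) = C2 - 2*C1 = 3. Solving gives C1 = 1, C2 = 5.

u = 2*x**2*exp(-2*x) + 5*x*exp(-2*x) + exp(-2*x)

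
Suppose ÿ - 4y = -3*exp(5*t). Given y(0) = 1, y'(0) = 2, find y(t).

y = -3*exp(-2*t)/28 - exp(5*t)/7 + 5*exp(2*t)/4

Characteristic equation r² - 4 = 0 factors as (r + 2)(r - 2) = 0, so r = -2, 2.
Hence y_h = C1*exp(-2*t) + C2*exp(2*t).
Try y_p = A*exp(5*t). Substituting into the equation and dividing by exp(5*t) gives A = -1/7, so y_p = -exp(5*t)/7.
General solution: y = -exp(5*t)/7 + C1*exp(-2*t) + C2*exp(2*t).
Apply the initial conditions: y(0) = -1/7 + C1 + C2 = 1 and y'(0) = -5/7 - 2*C1 + 2*C2 = 2. Solving gives C1 = -3/28, C2 = 5/4.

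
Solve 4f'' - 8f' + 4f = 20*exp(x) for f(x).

f = C1*exp(x) + 5*x**2*exp(x)/2 + C2*x*exp(x)

Divide through by 4: f'' - 2f' + f = 5*exp(x).
Characteristic equation r² - 2r + 1 = 0 has discriminant (-2)² - 4·(1) = 0, so r = 1 is a repeated root.
Hence f_h = (C1 + C2*x)*exp(x).
Since exp(x) solves the homogeneous equation (r = 1 is a root of multiplicity 2), multiply the trial by x^2. Try f_p = A*x^2*exp(x). Substituting into the equation and dividing by exp(x) gives A = 5/2, so f_p = 5*x^2*exp(x)/2.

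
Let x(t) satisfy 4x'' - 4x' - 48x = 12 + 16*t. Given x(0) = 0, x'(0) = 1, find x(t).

x = -2/9 - 4*exp(-3*t)/63 - t/3 + 2*exp(4*t)/7

Divide through by 4: x'' - x' - 12x = 3 + 4*t.
Characteristic equation r² - r - 12 = 0 factors as (r - 4)(r + 3) = 0, so r = 4, -3.
Hence x_h = C1*exp(4*t) + C2*exp(-3*t).
For the particular solution try x_p = A0 + A1*t. Substituting and matching coefficients of each power of t gives A0 = -2/9, A1 = -1/3, so x_p = -2/9 - t/3.
General solution: x = -2/9 - t/3 + C1*exp(4*t) + C2*exp(-3*t).
Apply the initial conditions: x(0) = -2/9 + C1 + C2 = 0 and x'(0) = -1/3 - 3*C2 + 4*C1 = 1. Solving gives C1 = 2/7, C2 = -4/63.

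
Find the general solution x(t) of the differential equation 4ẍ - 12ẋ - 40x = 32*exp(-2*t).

x = C1*exp(-2*t) + C2*exp(5*t) - 8*t*exp(-2*t)/7

Divide through by 4: x'' - 3x' - 10x = 8*exp(-2*t).
Characteristic equation r² - 3r - 10 = 0 factors as (r + 2)(r - 5) = 0, so r = -2, 5.
Hence x_h = C1*exp(-2*t) + C2*exp(5*t).
Since exp(-2*t) solves the homogeneous equation (r = -2 is a root of multiplicity 1), multiply the trial by t. Try x_p = A*t*exp(-2*t). Substituting into the equation and dividing by exp(-2*t) gives A = -8/7, so x_p = -8*t*exp(-2*t)/7.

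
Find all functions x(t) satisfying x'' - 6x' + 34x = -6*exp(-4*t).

x = -3*exp(-4*t)/37 + C1*cos(5*t)*exp(3*t) + C2*exp(3*t)*sin(5*t)

Characteristic equation r² - 6r + 34 = 0 has discriminant (-6)² - 4·(34) = -100 < 0, so r = 3 ± 5i.
Hence x_h = C1*cos(5*t)*exp(3*t) + C2*exp(3*t)*sin(5*t).
Try x_p = A*exp(-4*t). Substituting into the equation and dividing by exp(-4*t) gives A = -3/37, so x_p = -3*exp(-4*t)/37.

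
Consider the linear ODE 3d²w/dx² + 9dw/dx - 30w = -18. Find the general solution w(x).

Divide through by 3: w'' + 3w' - 10w = -6.
Characteristic equation r² + 3r - 10 = 0 factors as (r + 5)(r - 2) = 0, so r = -5, 2.
Hence w_h = C1*exp(-5*x) + C2*exp(2*x).
For the particular solution try w_p = A0. Substituting and matching coefficients of each power of x gives A0 = 3/5, so w_p = 3/5.

w = 3/5 + C1*exp(-5*x) + C2*exp(2*x)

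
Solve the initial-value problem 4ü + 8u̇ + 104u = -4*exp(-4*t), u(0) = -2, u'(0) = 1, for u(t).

Divide through by 4: u'' + 2u' + 26u = -exp(-4*t).
Characteristic equation r² + 2r + 26 = 0 has discriminant (2)² - 4·(26) = -100 < 0, so r = -1 ± 5i.
Hence u_h = C1*cos(5*t)*exp(-t) + C2*exp(-t)*sin(5*t).
Try u_p = A*exp(-4*t). Substituting into the equation and dividing by exp(-4*t) gives A = -1/34, so u_p = -exp(-4*t)/34.
General solution: u = -exp(-4*t)/34 + C1*cos(5*t)*exp(-t) + C2*exp(-t)*sin(5*t).
Apply the initial conditions: u(0) = -1/34 + C1 = -2 and u'(0) = 2/17 - C1 + 5*C2 = 1. Solving gives C1 = -67/34, C2 = -37/170.

u = -exp(-4*t)/34 - 67*cos(5*t)*exp(-t)/34 - 37*exp(-t)*sin(5*t)/170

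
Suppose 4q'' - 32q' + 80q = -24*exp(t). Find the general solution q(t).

Divide through by 4: q'' - 8q' + 20q = -6*exp(t).
Characteristic equation r² - 8r + 20 = 0 has discriminant (-8)² - 4·(20) = -16 < 0, so r = 4 ± 2i.
Hence q_h = C1*cos(2*t)*exp(4*t) + C2*exp(4*t)*sin(2*t).
Try q_p = A*exp(t). Substituting into the equation and dividing by exp(t) gives A = -6/13, so q_p = -6*exp(t)/13.

q = -6*exp(t)/13 + C1*cos(2*t)*exp(4*t) + C2*exp(4*t)*sin(2*t)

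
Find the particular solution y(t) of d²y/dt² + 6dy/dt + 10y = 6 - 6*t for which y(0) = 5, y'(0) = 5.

y = 24/25 - 3*t/5 + 101*cos(t)*exp(-3*t)/25 + 443*exp(-3*t)*sin(t)/25

Characteristic equation r² + 6r + 10 = 0 has discriminant (6)² - 4·(10) = -4 < 0, so r = -3 ± i.
Hence y_h = C1*cos(t)*exp(-3*t) + C2*exp(-3*t)*sin(t).
For the particular solution try y_p = A0 + A1*t. Substituting and matching coefficients of each power of t gives A0 = 24/25, A1 = -3/5, so y_p = 24/25 - 3*t/5.
General solution: y = 24/25 - 3*t/5 + C1*cos(t)*exp(-3*t) + C2*exp(-3*t)*sin(t).
Apply the initial conditions: y(0) = 24/25 + C1 = 5 and y'(0) = -3/5 + C2 - 3*C1 = 5. Solving gives C1 = 101/25, C2 = 443/25.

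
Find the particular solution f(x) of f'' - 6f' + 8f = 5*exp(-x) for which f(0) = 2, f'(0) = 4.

Characteristic equation r² - 6r + 8 = 0 factors as (r - 2)(r - 4) = 0, so r = 2, 4.
Hence f_h = C1*exp(2*x) + C2*exp(4*x).
Try f_p = A*exp(-x). Substituting into the equation and dividing by exp(-x) gives A = 1/3, so f_p = exp(-x)/3.
General solution: f = exp(-x)/3 + C1*exp(2*x) + C2*exp(4*x).
Apply the initial conditions: f(0) = 1/3 + C1 + C2 = 2 and f'(0) = -1/3 + 2*C1 + 4*C2 = 4. Solving gives C1 = 7/6, C2 = 1/2.

f = exp(4*x)/2 + exp(-x)/3 + 7*exp(2*x)/6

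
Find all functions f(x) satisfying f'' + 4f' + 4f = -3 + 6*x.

f = -9/4 + 3*x/2 + C1*exp(-2*x) + C2*x*exp(-2*x)

Characteristic equation r² + 4r + 4 = 0 has discriminant (4)² - 4·(4) = 0, so r = -2 is a repeated root.
Hence f_h = (C1 + C2*x)*exp(-2*x).
For the particular solution try f_p = A0 + A1*x. Substituting and matching coefficients of each power of x gives A0 = -9/4, A1 = 3/2, so f_p = -9/4 + 3*x/2.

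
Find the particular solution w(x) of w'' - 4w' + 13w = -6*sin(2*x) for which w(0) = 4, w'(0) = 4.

Characteristic equation r² - 4r + 13 = 0 has discriminant (-4)² - 4·(13) = -36 < 0, so r = 2 ± 3i.
Hence w_h = C1*cos(3*x)*exp(2*x) + C2*exp(2*x)*sin(3*x).
Try w_p = A*cos(2*x) + B*sin(2*x). Substituting and equating the coefficients of cos(2x) and sin(2x) gives A = -48/145, B = -54/145, so w_p = -54*sin(2*x)/145 - 48*cos(2*x)/145.
General solution: w = -54*sin(2*x)/145 - 48*cos(2*x)/145 + C1*cos(3*x)*exp(2*x) + C2*exp(2*x)*sin(3*x).
Apply the initial conditions: w(0) = -48/145 + C1 = 4 and w'(0) = -108/145 + 2*C1 + 3*C2 = 4. Solving gives C1 = 628/145, C2 = -568/435.

w = -54*sin(2*x)/145 - 48*cos(2*x)/145 - 568*exp(2*x)*sin(3*x)/435 + 628*cos(3*x)*exp(2*x)/145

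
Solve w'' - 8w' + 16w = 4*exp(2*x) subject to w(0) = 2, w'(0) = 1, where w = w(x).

w = -5*x*exp(4*x) + exp(2*x) + exp(4*x)

Characteristic equation r² - 8r + 16 = 0 has discriminant (-8)² - 4·(16) = 0, so r = 4 is a repeated root.
Hence w_h = (C1 + C2*x)*exp(4*x).
Try w_p = A*exp(2*x). Substituting into the equation and dividing by exp(2*x) gives A = 1, so w_p = exp(2*x).
General solution: w = C1*exp(4*x) + C2*x*exp(4*x) + exp(2*x).
Apply the initial conditions: w(0) = 1 + C1 = 2 and w'(0) = 2 + C2 + 4*C1 = 1. Solving gives C1 = 1, C2 = -5.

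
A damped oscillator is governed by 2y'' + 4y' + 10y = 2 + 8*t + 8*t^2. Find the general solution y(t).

Divide through by 2: y'' + 2y' + 5y = 1 + 4*t + 4*t^2.
Characteristic equation r² + 2r + 5 = 0 has discriminant (2)² - 4·(5) = -16 < 0, so r = -1 ± 2i.
Hence y_h = C1*cos(2*t)*exp(-t) + C2*exp(-t)*sin(2*t).
For the particular solution try y_p = A0 + A1*t + A2*t^2. Substituting and matching coefficients of each power of t gives A0 = -23/125, A1 = 4/25, A2 = 4/5, so y_p = -23/125 + 4*t^2/5 + 4*t/25.

y = -23/125 + 4*t**2/5 + 4*t/25 + C1*cos(2*t)*exp(-t) + C2*exp(-t)*sin(2*t)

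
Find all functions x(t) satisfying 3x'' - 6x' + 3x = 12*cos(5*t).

x = -24*cos(5*t)/169 - 10*sin(5*t)/169 + C1*exp(t) + C2*t*exp(t)

Divide through by 3: x'' - 2x' + x = 4*cos(5*t).
Characteristic equation r² - 2r + 1 = 0 has discriminant (-2)² - 4·(1) = 0, so r = 1 is a repeated root.
Hence x_h = (C1 + C2*t)*exp(t).
Try x_p = A*cos(5*t) + B*sin(5*t). Substituting and equating the coefficients of cos(5t) and sin(5t) gives A = -24/169, B = -10/169, so x_p = -24*cos(5*t)/169 - 10*sin(5*t)/169.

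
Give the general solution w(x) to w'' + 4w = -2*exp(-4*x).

w = -exp(-4*x)/10 + C1*cos(2*x) + C2*sin(2*x)

Characteristic equation r² + 4 = 0 has discriminant (0)² - 4·(4) = -16 < 0, so r = ± 2i.
Hence w_h = C1*cos(2*x) + C2*sin(2*x).
Try w_p = A*exp(-4*x). Substituting into the equation and dividing by exp(-4*x) gives A = -1/10, so w_p = -exp(-4*x)/10.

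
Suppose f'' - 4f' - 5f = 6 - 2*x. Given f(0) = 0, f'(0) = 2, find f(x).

Characteristic equation r² - 4r - 5 = 0 factors as (r - 5)(r + 1) = 0, so r = 5, -1.
Hence f_h = C1*exp(5*x) + C2*exp(-x).
For the particular solution try f_p = A0 + A1*x. Substituting and matching coefficients of each power of x gives A0 = -38/25, A1 = 2/5, so f_p = -38/25 + 2*x/5.
General solution: f = -38/25 + 2*x/5 + C1*exp(5*x) + C2*exp(-x).
Apply the initial conditions: f(0) = -38/25 + C1 + C2 = 0 and f'(0) = 2/5 - C2 + 5*C1 = 2. Solving gives C1 = 13/25, C2 = 1.

f = -38/25 + 2*x/5 + 13*exp(5*x)/25 + exp(-x)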